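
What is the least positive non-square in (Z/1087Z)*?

3

(2/1087) = +1, so 2 is a residue.
(3/1087) = −1, so 3 is the smallest positive non-residue mod 1087.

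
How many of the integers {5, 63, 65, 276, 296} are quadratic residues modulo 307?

3

(5/307) = -1 → non-residue.
(63/307) = +1 → QR.
(65/307) = +1 → QR.
(276/307) = +1 → QR.
(296/307) = -1 → non-residue.
Total quadratic residues among the 5: 3.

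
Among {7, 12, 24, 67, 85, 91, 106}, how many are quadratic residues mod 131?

(7/131) = +1 → QR.
(12/131) = +1 → QR.
(24/131) = -1 → non-residue.
(67/131) = -1 → non-residue.
(85/131) = -1 → non-residue.
(91/131) = +1 → QR.
(106/131) = -1 → non-residue.
Total quadratic residues among the 7: 3.

3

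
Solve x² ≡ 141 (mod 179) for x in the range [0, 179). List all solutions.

61, 118

Since 179 ≡ 3 (mod 4), a square root of 141 is 141^((179+1)/4) = 141^45 mod 179.
Repeated squaring: 141^2≡12, 141^4≡144, 141^8≡151, 141^16≡68, 141^32≡149 (mod 179).
141^45 = 141^(32+8+4+1) ≡ 61 (mod 179).
Check: 61² = 3721 ≡ 141 (mod 179). The two roots are 61 and 118.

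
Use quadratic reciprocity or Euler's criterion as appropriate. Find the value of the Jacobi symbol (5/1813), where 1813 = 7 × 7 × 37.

-1

Reciprocity: 5 ≡ 1 and 1813 ≡ 1 (mod 4), so (5/1813) = +(1813/5).
Reduce top mod 5: now compute (3/5).
Reciprocity: 3 ≡ 3 and 5 ≡ 1 (mod 4), so (3/5) = +(5/3).
Reduce top mod 3: now compute (2/3).
Pull out 2: since 3 ≡ 3 (mod 8), (2/3) = -1.
Reached (1/3) = 1. Collecting the sign flips along the way, the symbol is -1.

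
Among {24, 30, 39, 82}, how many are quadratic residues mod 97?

1

(24/97) = +1 → QR.
(30/97) = -1 → non-residue.
(39/97) = -1 → non-residue.
(82/97) = -1 → non-residue.
Total quadratic residues among the 4: 1.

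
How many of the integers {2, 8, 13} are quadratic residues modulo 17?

(2/17) = +1 → QR.
(8/17) = +1 → QR.
(13/17) = +1 → QR.
Total quadratic residues among the 3: 3.

3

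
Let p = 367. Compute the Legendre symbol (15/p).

1

Euler's criterion: (15/367) ≡ 15^183 (mod 367).
15^2 ≡ 225 (mod 367)
15^4 ≡ 346 (mod 367)
15^8 ≡ 74 (mod 367)
15^16 ≡ 338 (mod 367)
15^32 ≡ 107 (mod 367)
15^64 ≡ 72 (mod 367)
15^128 ≡ 46 (mod 367)
15^183 = 15^(128+32+16+4+2+1) ≡ 1 (mod 367).
Result is 1, so (15/367) = 1.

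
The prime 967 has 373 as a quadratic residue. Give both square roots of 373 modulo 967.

294, 673

Since 967 ≡ 3 (mod 4), a square root of 373 is 373^((967+1)/4) = 373^242 mod 967.
Repeated squaring: 373^2≡848, 373^4≡623, 373^8≡362, 373^16≡499, 373^32≡482, 373^64≡244, 373^128≡549 (mod 967).
373^242 = 373^(128+64+32+16+2) ≡ 673 (mod 967).
Check: 673² = 452929 ≡ 373 (mod 967). The two roots are 294 and 673.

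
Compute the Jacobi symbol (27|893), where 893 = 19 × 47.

Reciprocity: 27 ≡ 3 and 893 ≡ 1 (mod 4), so (27/893) = +(893/27).
Reduce top mod 27: now compute (2/27).
Pull out 2: since 27 ≡ 3 (mod 8), (2/27) = -1.
Reached (1/27) = 1. Collecting the sign flips along the way, the symbol is -1.

-1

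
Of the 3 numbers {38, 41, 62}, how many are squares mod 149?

0

(38/149) = -1 → non-residue.
(41/149) = -1 → non-residue.
(62/149) = -1 → non-residue.
Total quadratic residues among the 3: 0.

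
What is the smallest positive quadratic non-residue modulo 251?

2

(2/251) = −1, so 2 is the smallest positive non-residue mod 251.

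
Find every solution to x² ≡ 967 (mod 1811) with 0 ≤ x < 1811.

80, 1731

Since 1811 ≡ 3 (mod 4), a square root of 967 is 967^((1811+1)/4) = 967^453 mod 1811.
Repeated squaring: 967^2≡613, 967^4≡892, 967^8≡635, 967^16≡1183, 967^32≡1397, 967^64≡1162, 967^128≡1049, 967^256≡1124 (mod 1811).
967^453 = 967^(256+128+64+4+1) ≡ 80 (mod 1811).
Check: 80² = 6400 ≡ 967 (mod 1811). The two roots are 80 and 1731.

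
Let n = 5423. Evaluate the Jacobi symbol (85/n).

0

Reciprocity: 85 ≡ 1 and 5423 ≡ 3 (mod 4), so (85/5423) = +(5423/85).
Reduce top mod 85: now compute (68/85).
Pull out 2^2: since 85 ≡ 5 (mod 8), (2/85) = -1, so (2/85)^2 = +1.
Reciprocity: 17 ≡ 1 and 85 ≡ 1 (mod 4), so (17/85) = +(85/17).
Reduce top mod 17: now compute (0/17).
Top reduces to 0: gcd > 1, so the symbol is 0.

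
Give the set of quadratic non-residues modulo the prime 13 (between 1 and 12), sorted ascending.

2,5,6,7,8,11

Square k = 1,…,6 (k and 13−k give the same square):
1²=1, 2²=4, 3²=9, 4²≡3, 5²≡12, 6²≡10 (mod 13).
The residues are {1, 3, 4, 9, 10, 12}; the non-residues are the remaining 6 nonzero classes.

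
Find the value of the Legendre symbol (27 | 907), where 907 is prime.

Reciprocity: 27 ≡ 3 and 907 ≡ 3 (mod 4), so (27/907) = −(907/27).
Reduce top mod 27: now compute (16/27).
Pull out 2^4: since 27 ≡ 3 (mod 8), (2/27) = -1, so (2/27)^4 = +1.
Reached (1/27) = 1. Collecting the sign flips along the way, the symbol is -1.

-1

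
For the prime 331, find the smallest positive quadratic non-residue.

(2/331) = −1, so 2 is the smallest positive non-residue mod 331.

2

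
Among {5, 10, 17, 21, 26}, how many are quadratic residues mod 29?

(5/29) = +1 → QR.
(10/29) = -1 → non-residue.
(17/29) = -1 → non-residue.
(21/29) = -1 → non-residue.
(26/29) = -1 → non-residue.
Total quadratic residues among the 5: 1.

1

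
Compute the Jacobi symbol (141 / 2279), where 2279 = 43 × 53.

Reciprocity: 141 ≡ 1 and 2279 ≡ 3 (mod 4), so (141/2279) = +(2279/141).
Reduce top mod 141: now compute (23/141).
Reciprocity: 23 ≡ 3 and 141 ≡ 1 (mod 4), so (23/141) = +(141/23).
Reduce top mod 23: now compute (3/23).
Reciprocity: 3 ≡ 3 and 23 ≡ 3 (mod 4), so (3/23) = −(23/3).
Reduce top mod 3: now compute (2/3).
Pull out 2: since 3 ≡ 3 (mod 8), (2/3) = -1.
Reached (1/3) = 1. Collecting the sign flips along the way, the symbol is +1.

1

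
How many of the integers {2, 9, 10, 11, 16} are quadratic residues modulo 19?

3

(2/19) = -1 → non-residue.
(9/19) = +1 → QR.
(10/19) = -1 → non-residue.
(11/19) = +1 → QR.
(16/19) = +1 → QR.
Total quadratic residues among the 5: 3.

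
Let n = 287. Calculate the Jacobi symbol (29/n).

Reciprocity: 29 ≡ 1 and 287 ≡ 3 (mod 4), so (29/287) = +(287/29).
Reduce top mod 29: now compute (26/29).
Pull out 2: since 29 ≡ 5 (mod 8), (2/29) = -1.
Reciprocity: 13 ≡ 1 and 29 ≡ 1 (mod 4), so (13/29) = +(29/13).
Reduce top mod 13: now compute (3/13).
Reciprocity: 3 ≡ 3 and 13 ≡ 1 (mod 4), so (3/13) = +(13/3).
Reduce top mod 3: now compute (1/3).
Reached (1/3) = 1. Collecting the sign flips along the way, the symbol is -1.

-1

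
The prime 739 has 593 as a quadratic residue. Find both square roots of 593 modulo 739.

Since 739 ≡ 3 (mod 4), a square root of 593 is 593^((739+1)/4) = 593^185 mod 739.
Repeated squaring: 593^2≡624, 593^4≡662, 593^8≡17, 593^16≡289, 593^32≡14, 593^64≡196, 593^128≡727 (mod 739).
593^185 = 593^(128+32+16+8+1) ≡ 290 (mod 739).
Check: 290² = 84100 ≡ 593 (mod 739). The two roots are 290 and 449.

290, 449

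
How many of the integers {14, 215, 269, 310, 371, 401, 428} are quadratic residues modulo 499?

(14/499) = +1 → QR.
(215/499) = +1 → QR.
(269/499) = -1 → non-residue.
(310/499) = -1 → non-residue.
(371/499) = +1 → QR.
(401/499) = +1 → QR.
(428/499) = +1 → QR.
Total quadratic residues among the 7: 5.

5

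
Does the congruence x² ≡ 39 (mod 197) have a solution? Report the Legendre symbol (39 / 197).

Euler's criterion: (39/197) ≡ 39^98 (mod 197).
39^2 ≡ 142 (mod 197)
39^4 ≡ 70 (mod 197)
39^8 ≡ 172 (mod 197)
39^16 ≡ 34 (mod 197)
39^32 ≡ 171 (mod 197)
39^64 ≡ 85 (mod 197)
39^98 = 39^(64+32+2) ≡ 1 (mod 197).
Result is 1, so (39/197) = 1.

1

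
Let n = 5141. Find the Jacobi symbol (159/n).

0

Reciprocity: 159 ≡ 3 and 5141 ≡ 1 (mod 4), so (159/5141) = +(5141/159).
Reduce top mod 159: now compute (53/159).
Reciprocity: 53 ≡ 1 and 159 ≡ 3 (mod 4), so (53/159) = +(159/53).
Reduce top mod 53: now compute (0/53).
Top reduces to 0: gcd > 1, so the symbol is 0.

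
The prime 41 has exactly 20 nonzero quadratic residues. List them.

1,2,4,5,8,9,10,16,18,20,21,23,25,31,32,33,36,37,39,40

Square k = 1,…,20 (k and 41−k give the same square):
1²=1, 2²=4, 3²=9, 4²=16, 5²=25, 6²=36, 7²≡8, 8²≡23, 9²≡40, 10²≡18, 11²≡39, 12²≡21, 13²≡5, 14²≡32, 15²≡20, 16²≡10, 17²≡2, 18²≡37, 19²≡33, 20²≡31 (mod 41).
So the quadratic residues mod 41 are {1, 2, 4, 5, 8, 9, 10, 16, 18, 20, 21, 23, 25, 31, 32, 33, 36, 37, 39, 40}.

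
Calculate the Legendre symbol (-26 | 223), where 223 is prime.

Euler's criterion: (-26/223) ≡ 197^111 (mod 223).
197^2 ≡ 7 (mod 223)
197^4 ≡ 49 (mod 223)
197^8 ≡ 171 (mod 223)
197^16 ≡ 28 (mod 223)
197^32 ≡ 115 (mod 223)
197^64 ≡ 68 (mod 223)
197^111 = 197^(64+32+8+4+2+1) ≡ 1 (mod 223).
Result is 1, so (-26/223) = 1.

1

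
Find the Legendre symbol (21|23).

Reciprocity: 21 ≡ 1 and 23 ≡ 3 (mod 4), so (21/23) = +(23/21).
Reduce top mod 21: now compute (2/21).
Pull out 2: since 21 ≡ 5 (mod 8), (2/21) = -1.
Reached (1/21) = 1. Collecting the sign flips along the way, the symbol is -1.

-1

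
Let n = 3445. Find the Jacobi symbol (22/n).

Pull out 2: since 3445 ≡ 5 (mod 8), (2/3445) = -1.
Reciprocity: 11 ≡ 3 and 3445 ≡ 1 (mod 4), so (11/3445) = +(3445/11).
Reduce top mod 11: now compute (2/11).
Pull out 2: since 11 ≡ 3 (mod 8), (2/11) = -1.
Reached (1/11) = 1. Collecting the sign flips along the way, the symbol is +1.

1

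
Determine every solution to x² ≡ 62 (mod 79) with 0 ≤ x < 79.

Since 79 ≡ 3 (mod 4), a square root of 62 is 62^((79+1)/4) = 62^20 mod 79.
Repeated squaring: 62^2≡52, 62^4≡18, 62^8≡8, 62^16≡64 (mod 79).
62^20 = 62^(16+4) ≡ 46 (mod 79).
Check: 46² = 2116 ≡ 62 (mod 79). The two roots are 33 and 46.

33, 46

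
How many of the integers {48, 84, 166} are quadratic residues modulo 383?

(48/383) = +1 → QR.
(84/383) = +1 → QR.
(166/383) = -1 → non-residue.
Total quadratic residues among the 3: 2.

2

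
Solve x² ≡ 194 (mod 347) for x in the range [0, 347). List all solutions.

Since 347 ≡ 3 (mod 4), a square root of 194 is 194^((347+1)/4) = 194^87 mod 347.
Repeated squaring: 194^2≡160, 194^4≡269, 194^8≡185, 194^16≡219, 194^32≡75, 194^64≡73 (mod 347).
194^87 = 194^(64+16+4+2+1) ≡ 251 (mod 347).
Check: 251² = 63001 ≡ 194 (mod 347). The two roots are 96 and 251.

96, 251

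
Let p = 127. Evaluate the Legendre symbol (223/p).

-1

First reduce: 223 ≡ 96 (mod 127).
Pull out 2^5: since 127 ≡ 7 (mod 8), (2/127) = +1, so (2/127)^5 = +1.
Reciprocity: 3 ≡ 3 and 127 ≡ 3 (mod 4), so (3/127) = −(127/3).
Reduce top mod 3: now compute (1/3).
Reached (1/3) = 1. Collecting the sign flips along the way, the symbol is -1.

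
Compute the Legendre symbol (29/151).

1

Euler's criterion: (29/151) ≡ 29^75 (mod 151).
29^2 ≡ 86 (mod 151)
29^4 ≡ 148 (mod 151)
29^8 ≡ 9 (mod 151)
29^16 ≡ 81 (mod 151)
29^32 ≡ 68 (mod 151)
29^64 ≡ 94 (mod 151)
29^75 = 29^(64+8+2+1) ≡ 1 (mod 151).
Result is 1, so (29/151) = 1.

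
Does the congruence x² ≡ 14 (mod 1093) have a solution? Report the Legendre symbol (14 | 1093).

-1

Pull out 2: since 1093 ≡ 5 (mod 8), (2/1093) = -1.
Reciprocity: 7 ≡ 3 and 1093 ≡ 1 (mod 4), so (7/1093) = +(1093/7).
Reduce top mod 7: now compute (1/7).
Reached (1/7) = 1. Collecting the sign flips along the way, the symbol is -1.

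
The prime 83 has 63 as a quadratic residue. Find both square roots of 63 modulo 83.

35, 48

Since 83 ≡ 3 (mod 4), a square root of 63 is 63^((83+1)/4) = 63^21 mod 83.
Repeated squaring: 63^2≡68, 63^4≡59, 63^8≡78, 63^16≡25 (mod 83).
63^21 = 63^(16+4+1) ≡ 48 (mod 83).
Check: 48² = 2304 ≡ 63 (mod 83). The two roots are 35 and 48.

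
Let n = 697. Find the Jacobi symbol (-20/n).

First reduce: -20 ≡ 677 (mod 697).
Reciprocity: 677 ≡ 1 and 697 ≡ 1 (mod 4), so (677/697) = +(697/677).
Reduce top mod 677: now compute (20/677).
Pull out 2^2: since 677 ≡ 5 (mod 8), (2/677) = -1, so (2/677)^2 = +1.
Reciprocity: 5 ≡ 1 and 677 ≡ 1 (mod 4), so (5/677) = +(677/5).
Reduce top mod 5: now compute (2/5).
Pull out 2: since 5 ≡ 5 (mod 8), (2/5) = -1.
Reached (1/5) = 1. Collecting the sign flips along the way, the symbol is -1.

-1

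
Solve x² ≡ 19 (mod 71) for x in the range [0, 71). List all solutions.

Since 71 ≡ 3 (mod 4), a square root of 19 is 19^((71+1)/4) = 19^18 mod 71.
Repeated squaring: 19^2≡6, 19^4≡36, 19^8≡18, 19^16≡40 (mod 71).
19^18 = 19^(16+2) ≡ 27 (mod 71).
Check: 27² = 729 ≡ 19 (mod 71). The two roots are 27 and 44.

27, 44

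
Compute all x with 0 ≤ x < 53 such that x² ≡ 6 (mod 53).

53 ≡ 1 (mod 4), so we find a root by search.
Trying successive values, 18² = 324 ≡ 6 (mod 53). The other root is 53 − 18 = 35.

18, 35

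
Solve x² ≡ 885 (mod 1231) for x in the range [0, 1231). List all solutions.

Since 1231 ≡ 3 (mod 4), a square root of 885 is 885^((1231+1)/4) = 885^308 mod 1231.
Repeated squaring: 885^2≡309, 885^4≡694, 885^8≡315, 885^16≡745, 885^32≡1075, 885^64≡947, 885^128≡641, 885^256≡958 (mod 1231).
885^308 = 885^(256+32+16+4) ≡ 1185 (mod 1231).
Check: 1185² = 1404225 ≡ 885 (mod 1231). The two roots are 46 and 1185.

46, 1185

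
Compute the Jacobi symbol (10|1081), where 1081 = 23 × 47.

1

Pull out 2: since 1081 ≡ 1 (mod 8), (2/1081) = +1.
Reciprocity: 5 ≡ 1 and 1081 ≡ 1 (mod 4), so (5/1081) = +(1081/5).
Reduce top mod 5: now compute (1/5).
Reached (1/5) = 1. Collecting the sign flips along the way, the symbol is +1.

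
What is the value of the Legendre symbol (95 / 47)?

1

Euler's criterion: (95/47) ≡ 1^23 (mod 47).
1^2 ≡ 1 (mod 47)
1^4 ≡ 1 (mod 47)
1^8 ≡ 1 (mod 47)
1^16 ≡ 1 (mod 47)
1^23 = 1^(16+4+2+1) ≡ 1 (mod 47).
Result is 1, so (95/47) = 1.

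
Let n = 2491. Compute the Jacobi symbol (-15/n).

First reduce: -15 ≡ 2476 (mod 2491).
Pull out 2^2: since 2491 ≡ 3 (mod 8), (2/2491) = -1, so (2/2491)^2 = +1.
Reciprocity: 619 ≡ 3 and 2491 ≡ 3 (mod 4), so (619/2491) = −(2491/619).
Reduce top mod 619: now compute (15/619).
Reciprocity: 15 ≡ 3 and 619 ≡ 3 (mod 4), so (15/619) = −(619/15).
Reduce top mod 15: now compute (4/15).
Pull out 2^2: since 15 ≡ 7 (mod 8), (2/15) = +1, so (2/15)^2 = +1.
Reached (1/15) = 1. Collecting the sign flips along the way, the symbol is +1.

1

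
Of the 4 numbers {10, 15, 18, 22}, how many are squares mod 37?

(10/37) = +1 → QR.
(15/37) = -1 → non-residue.
(18/37) = -1 → non-residue.
(22/37) = -1 → non-residue.
Total quadratic residues among the 4: 1.

1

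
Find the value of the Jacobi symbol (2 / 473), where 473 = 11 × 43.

1

Pull out 2: since 473 ≡ 1 (mod 8), (2/473) = +1.
Reached (1/473) = 1. Collecting the sign flips along the way, the symbol is +1.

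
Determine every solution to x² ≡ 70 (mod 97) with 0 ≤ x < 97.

97 ≡ 1 (mod 4), so we find a root by search.
Trying successive values, 19² = 361 ≡ 70 (mod 97). The other root is 97 − 19 = 78.

19, 78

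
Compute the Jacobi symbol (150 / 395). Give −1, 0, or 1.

0

Pull out 2: since 395 ≡ 3 (mod 8), (2/395) = -1.
Reciprocity: 75 ≡ 3 and 395 ≡ 3 (mod 4), so (75/395) = −(395/75).
Reduce top mod 75: now compute (20/75).
Pull out 2^2: since 75 ≡ 3 (mod 8), (2/75) = -1, so (2/75)^2 = +1.
Reciprocity: 5 ≡ 1 and 75 ≡ 3 (mod 4), so (5/75) = +(75/5).
Reduce top mod 5: now compute (0/5).
Top reduces to 0: gcd > 1, so the symbol is 0.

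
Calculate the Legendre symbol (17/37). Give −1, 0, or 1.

-1

Reciprocity: 17 ≡ 1 and 37 ≡ 1 (mod 4), so (17/37) = +(37/17).
Reduce top mod 17: now compute (3/17).
Reciprocity: 3 ≡ 3 and 17 ≡ 1 (mod 4), so (3/17) = +(17/3).
Reduce top mod 3: now compute (2/3).
Pull out 2: since 3 ≡ 3 (mod 8), (2/3) = -1.
Reached (1/3) = 1. Collecting the sign flips along the way, the symbol is -1.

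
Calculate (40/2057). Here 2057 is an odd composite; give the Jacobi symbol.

-1

Pull out 2^3: since 2057 ≡ 1 (mod 8), (2/2057) = +1, so (2/2057)^3 = +1.
Reciprocity: 5 ≡ 1 and 2057 ≡ 1 (mod 4), so (5/2057) = +(2057/5).
Reduce top mod 5: now compute (2/5).
Pull out 2: since 5 ≡ 5 (mod 8), (2/5) = -1.
Reached (1/5) = 1. Collecting the sign flips along the way, the symbol is -1.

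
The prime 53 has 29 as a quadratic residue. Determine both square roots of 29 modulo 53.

53 ≡ 1 (mod 4), so we find a root by search.
Trying successive values, 20² = 400 ≡ 29 (mod 53). The other root is 53 − 20 = 33.

20, 33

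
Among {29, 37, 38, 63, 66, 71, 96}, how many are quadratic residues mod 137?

3

(29/137) = -1 → non-residue.
(37/137) = +1 → QR.
(38/137) = +1 → QR.
(63/137) = +1 → QR.
(66/137) = -1 → non-residue.
(71/137) = -1 → non-residue.
(96/137) = -1 → non-residue.
Total quadratic residues among the 7: 3.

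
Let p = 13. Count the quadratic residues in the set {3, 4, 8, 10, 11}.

(3/13) = +1 → QR.
(4/13) = +1 → QR.
(8/13) = -1 → non-residue.
(10/13) = +1 → QR.
(11/13) = -1 → non-residue.
Total quadratic residues among the 5: 3.

3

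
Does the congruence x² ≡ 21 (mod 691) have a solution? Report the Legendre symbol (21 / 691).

Euler's criterion: (21/691) ≡ 21^345 (mod 691).
21^2 ≡ 441 (mod 691)
21^4 ≡ 310 (mod 691)
21^8 ≡ 51 (mod 691)
21^16 ≡ 528 (mod 691)
21^32 ≡ 311 (mod 691)
21^64 ≡ 672 (mod 691)
21^128 ≡ 361 (mod 691)
21^256 ≡ 413 (mod 691)
21^345 = 21^(256+64+16+8+1) ≡ 690 (mod 691).
Result is 690 ≡ −1, so (21/691) = −1.

-1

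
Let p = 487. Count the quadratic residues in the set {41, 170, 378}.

3

(41/487) = +1 → QR.
(170/487) = +1 → QR.
(378/487) = +1 → QR.
Total quadratic residues among the 3: 3.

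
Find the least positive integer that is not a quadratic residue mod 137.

(2/137) = +1, so 2 is a residue.
(3/137) = −1, so 3 is the smallest positive non-residue mod 137.

3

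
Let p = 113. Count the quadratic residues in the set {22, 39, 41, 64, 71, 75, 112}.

(22/113) = +1 → QR.
(39/113) = -1 → non-residue.
(41/113) = +1 → QR.
(64/113) = +1 → QR.
(71/113) = -1 → non-residue.
(75/113) = -1 → non-residue.
(112/113) = +1 → QR.
Total quadratic residues among the 7: 4.

4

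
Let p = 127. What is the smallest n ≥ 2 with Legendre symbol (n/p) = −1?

(2/127) = +1, so 2 is a residue.
(3/127) = −1, so 3 is the smallest positive non-residue mod 127.

3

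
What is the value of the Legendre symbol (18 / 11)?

First reduce: 18 ≡ 7 (mod 11).
Reciprocity: 7 ≡ 3 and 11 ≡ 3 (mod 4), so (7/11) = −(11/7).
Reduce top mod 7: now compute (4/7).
Pull out 2^2: since 7 ≡ 7 (mod 8), (2/7) = +1, so (2/7)^2 = +1.
Reached (1/7) = 1. Collecting the sign flips along the way, the symbol is -1.

-1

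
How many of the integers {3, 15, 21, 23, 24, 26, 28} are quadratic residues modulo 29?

3

(3/29) = -1 → non-residue.
(15/29) = -1 → non-residue.
(21/29) = -1 → non-residue.
(23/29) = +1 → QR.
(24/29) = +1 → QR.
(26/29) = -1 → non-residue.
(28/29) = +1 → QR.
Total quadratic residues among the 7: 3.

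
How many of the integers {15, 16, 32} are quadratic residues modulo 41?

2

(15/41) = -1 → non-residue.
(16/41) = +1 → QR.
(32/41) = +1 → QR.
Total quadratic residues among the 3: 2.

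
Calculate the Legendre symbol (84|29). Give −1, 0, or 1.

-1

Euler's criterion: (84/29) ≡ 26^14 (mod 29).
26^2 ≡ 9 (mod 29)
26^4 ≡ 23 (mod 29)
26^8 ≡ 7 (mod 29)
26^14 = 26^(8+4+2) ≡ 28 (mod 29).
Result is 28 ≡ −1, so (84/29) = −1.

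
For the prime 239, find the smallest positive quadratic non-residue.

7

(2/239) = +1, so 2 is a residue.
(3/239) = +1, so 3 is a residue.
(4/239) = +1, so 4 is a residue.
(5/239) = +1, so 5 is a residue.
(6/239) = +1, so 6 is a residue.
(7/239) = −1, so 7 is the smallest positive non-residue mod 239.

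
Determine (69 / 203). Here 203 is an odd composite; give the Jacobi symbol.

Reciprocity: 69 ≡ 1 and 203 ≡ 3 (mod 4), so (69/203) = +(203/69).
Reduce top mod 69: now compute (65/69).
Reciprocity: 65 ≡ 1 and 69 ≡ 1 (mod 4), so (65/69) = +(69/65).
Reduce top mod 65: now compute (4/65).
Pull out 2^2: since 65 ≡ 1 (mod 8), (2/65) = +1, so (2/65)^2 = +1.
Reached (1/65) = 1. Collecting the sign flips along the way, the symbol is +1.

1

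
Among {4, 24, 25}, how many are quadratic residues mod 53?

3

(4/53) = +1 → QR.
(24/53) = +1 → QR.
(25/53) = +1 → QR.
Total quadratic residues among the 3: 3.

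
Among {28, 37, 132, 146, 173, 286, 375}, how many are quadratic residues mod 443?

(28/443) = -1 → non-residue.
(37/443) = +1 → QR.
(132/443) = -1 → non-residue.
(146/443) = +1 → QR.
(173/443) = -1 → non-residue.
(286/443) = +1 → QR.
(375/443) = -1 → non-residue.
Total quadratic residues among the 7: 3.

3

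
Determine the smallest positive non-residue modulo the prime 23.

5

(2/23) = +1, so 2 is a residue.
(3/23) = +1, so 3 is a residue.
(4/23) = +1, so 4 is a residue.
(5/23) = −1, so 5 is the smallest positive non-residue mod 23.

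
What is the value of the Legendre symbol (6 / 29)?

Pull out 2: since 29 ≡ 5 (mod 8), (2/29) = -1.
Reciprocity: 3 ≡ 3 and 29 ≡ 1 (mod 4), so (3/29) = +(29/3).
Reduce top mod 3: now compute (2/3).
Pull out 2: since 3 ≡ 3 (mod 8), (2/3) = -1.
Reached (1/3) = 1. Collecting the sign flips along the way, the symbol is +1.

1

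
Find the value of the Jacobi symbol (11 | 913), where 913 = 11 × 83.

Reciprocity: 11 ≡ 3 and 913 ≡ 1 (mod 4), so (11/913) = +(913/11).
Reduce top mod 11: now compute (0/11).
Top reduces to 0: gcd > 1, so the symbol is 0.

0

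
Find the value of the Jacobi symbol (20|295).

Pull out 2^2: since 295 ≡ 7 (mod 8), (2/295) = +1, so (2/295)^2 = +1.
Reciprocity: 5 ≡ 1 and 295 ≡ 3 (mod 4), so (5/295) = +(295/5).
Reduce top mod 5: now compute (0/5).
Top reduces to 0: gcd > 1, so the symbol is 0.

0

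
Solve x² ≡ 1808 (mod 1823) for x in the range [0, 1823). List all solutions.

176, 1647

Since 1823 ≡ 3 (mod 4), a square root of 1808 is 1808^((1823+1)/4) = 1808^456 mod 1823.
Repeated squaring: 1808^2≡225, 1808^4≡1404, 1808^8≡553, 1808^16≡1368, 1808^32≡1026, 1808^64≡805, 1808^128≡860, 1808^256≡1285 (mod 1823).
1808^456 = 1808^(256+128+64+8) ≡ 176 (mod 1823).
Check: 176² = 30976 ≡ 1808 (mod 1823). The two roots are 176 and 1647.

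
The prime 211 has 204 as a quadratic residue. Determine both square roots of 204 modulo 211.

Since 211 ≡ 3 (mod 4), a square root of 204 is 204^((211+1)/4) = 204^53 mod 211.
Repeated squaring: 204^2≡49, 204^4≡80, 204^8≡70, 204^16≡47, 204^32≡99 (mod 211).
204^53 = 204^(32+16+4+1) ≡ 170 (mod 211).
Check: 170² = 28900 ≡ 204 (mod 211). The two roots are 41 and 170.

41, 170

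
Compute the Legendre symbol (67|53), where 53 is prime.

First reduce: 67 ≡ 14 (mod 53).
Pull out 2: since 53 ≡ 5 (mod 8), (2/53) = -1.
Reciprocity: 7 ≡ 3 and 53 ≡ 1 (mod 4), so (7/53) = +(53/7).
Reduce top mod 7: now compute (4/7).
Pull out 2^2: since 7 ≡ 7 (mod 8), (2/7) = +1, so (2/7)^2 = +1.
Reached (1/7) = 1. Collecting the sign flips along the way, the symbol is -1.

-1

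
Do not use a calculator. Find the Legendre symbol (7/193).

1

Reciprocity: 7 ≡ 3 and 193 ≡ 1 (mod 4), so (7/193) = +(193/7).
Reduce top mod 7: now compute (4/7).
Pull out 2^2: since 7 ≡ 7 (mod 8), (2/7) = +1, so (2/7)^2 = +1.
Reached (1/7) = 1. Collecting the sign flips along the way, the symbol is +1.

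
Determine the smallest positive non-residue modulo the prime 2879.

(2/2879) = +1, so 2 is a residue.
(3/2879) = +1, so 3 is a residue.
(4/2879) = +1, so 4 is a residue.
(5/2879) = +1, so 5 is a residue.
(6/2879) = +1, so 6 is a residue.
(7/2879) = −1, so 7 is the smallest positive non-residue mod 2879.

7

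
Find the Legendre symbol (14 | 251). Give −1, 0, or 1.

Euler's criterion: (14/251) ≡ 14^125 (mod 251).
14^2 ≡ 196 (mod 251)
14^4 ≡ 13 (mod 251)
14^8 ≡ 169 (mod 251)
14^16 ≡ 198 (mod 251)
14^32 ≡ 48 (mod 251)
14^64 ≡ 45 (mod 251)
14^125 = 14^(64+32+16+8+4+1) ≡ 250 (mod 251).
Result is 250 ≡ −1, so (14/251) = −1.

-1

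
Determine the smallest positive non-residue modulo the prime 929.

3

(2/929) = +1, so 2 is a residue.
(3/929) = −1, so 3 is the smallest positive non-residue mod 929.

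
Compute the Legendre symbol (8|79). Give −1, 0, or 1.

1

Euler's criterion: (8/79) ≡ 8^39 (mod 79).
8^2 ≡ 64 (mod 79)
8^4 ≡ 67 (mod 79)
8^8 ≡ 65 (mod 79)
8^16 ≡ 38 (mod 79)
8^32 ≡ 22 (mod 79)
8^39 = 8^(32+4+2+1) ≡ 1 (mod 79).
Result is 1, so (8/79) = 1.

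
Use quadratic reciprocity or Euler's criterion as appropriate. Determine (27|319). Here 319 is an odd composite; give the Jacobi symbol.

-1

Reciprocity: 27 ≡ 3 and 319 ≡ 3 (mod 4), so (27/319) = −(319/27).
Reduce top mod 27: now compute (22/27).
Pull out 2: since 27 ≡ 3 (mod 8), (2/27) = -1.
Reciprocity: 11 ≡ 3 and 27 ≡ 3 (mod 4), so (11/27) = −(27/11).
Reduce top mod 11: now compute (5/11).
Reciprocity: 5 ≡ 1 and 11 ≡ 3 (mod 4), so (5/11) = +(11/5).
Reduce top mod 5: now compute (1/5).
Reached (1/5) = 1. Collecting the sign flips along the way, the symbol is -1.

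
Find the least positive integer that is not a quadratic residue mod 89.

3

(2/89) = +1, so 2 is a residue.
(3/89) = −1, so 3 is the smallest positive non-residue mod 89.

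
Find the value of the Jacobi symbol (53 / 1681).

Reciprocity: 53 ≡ 1 and 1681 ≡ 1 (mod 4), so (53/1681) = +(1681/53).
Reduce top mod 53: now compute (38/53).
Pull out 2: since 53 ≡ 5 (mod 8), (2/53) = -1.
Reciprocity: 19 ≡ 3 and 53 ≡ 1 (mod 4), so (19/53) = +(53/19).
Reduce top mod 19: now compute (15/19).
Reciprocity: 15 ≡ 3 and 19 ≡ 3 (mod 4), so (15/19) = −(19/15).
Reduce top mod 15: now compute (4/15).
Pull out 2^2: since 15 ≡ 7 (mod 8), (2/15) = +1, so (2/15)^2 = +1.
Reached (1/15) = 1. Collecting the sign flips along the way, the symbol is +1.

1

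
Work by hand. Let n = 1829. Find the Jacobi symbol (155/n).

0

Reciprocity: 155 ≡ 3 and 1829 ≡ 1 (mod 4), so (155/1829) = +(1829/155).
Reduce top mod 155: now compute (124/155).
Pull out 2^2: since 155 ≡ 3 (mod 8), (2/155) = -1, so (2/155)^2 = +1.
Reciprocity: 31 ≡ 3 and 155 ≡ 3 (mod 4), so (31/155) = −(155/31).
Reduce top mod 31: now compute (0/31).
Top reduces to 0: gcd > 1, so the symbol is 0.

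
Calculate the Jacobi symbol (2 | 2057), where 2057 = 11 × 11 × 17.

Pull out 2: since 2057 ≡ 1 (mod 8), (2/2057) = +1.
Reached (1/2057) = 1. Collecting the sign flips along the way, the symbol is +1.

1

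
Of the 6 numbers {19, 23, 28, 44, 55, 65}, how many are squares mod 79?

5

(19/79) = +1 → QR.
(23/79) = +1 → QR.
(28/79) = -1 → non-residue.
(44/79) = +1 → QR.
(55/79) = +1 → QR.
(65/79) = +1 → QR.
Total quadratic residues among the 6: 5.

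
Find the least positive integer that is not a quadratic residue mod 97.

5

(2/97) = +1, so 2 is a residue.
(3/97) = +1, so 3 is a residue.
(4/97) = +1, so 4 is a residue.
(5/97) = −1, so 5 is the smallest positive non-residue mod 97.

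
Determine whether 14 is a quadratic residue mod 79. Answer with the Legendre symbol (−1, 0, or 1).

-1

Euler's criterion: (14/79) ≡ 14^39 (mod 79).
14^2 ≡ 38 (mod 79)
14^4 ≡ 22 (mod 79)
14^8 ≡ 10 (mod 79)
14^16 ≡ 21 (mod 79)
14^32 ≡ 46 (mod 79)
14^39 = 14^(32+4+2+1) ≡ 78 (mod 79).
Result is 78 ≡ −1, so (14/79) = −1.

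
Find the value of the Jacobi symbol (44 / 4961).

Pull out 2^2: since 4961 ≡ 1 (mod 8), (2/4961) = +1, so (2/4961)^2 = +1.
Reciprocity: 11 ≡ 3 and 4961 ≡ 1 (mod 4), so (11/4961) = +(4961/11).
Reduce top mod 11: now compute (0/11).
Top reduces to 0: gcd > 1, so the symbol is 0.

0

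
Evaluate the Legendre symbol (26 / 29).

-1

Pull out 2: since 29 ≡ 5 (mod 8), (2/29) = -1.
Reciprocity: 13 ≡ 1 and 29 ≡ 1 (mod 4), so (13/29) = +(29/13).
Reduce top mod 13: now compute (3/13).
Reciprocity: 3 ≡ 3 and 13 ≡ 1 (mod 4), so (3/13) = +(13/3).
Reduce top mod 3: now compute (1/3).
Reached (1/3) = 1. Collecting the sign flips along the way, the symbol is -1.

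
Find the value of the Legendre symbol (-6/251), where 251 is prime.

First reduce: -6 ≡ 245 (mod 251).
Reciprocity: 245 ≡ 1 and 251 ≡ 3 (mod 4), so (245/251) = +(251/245).
Reduce top mod 245: now compute (6/245).
Pull out 2: since 245 ≡ 5 (mod 8), (2/245) = -1.
Reciprocity: 3 ≡ 3 and 245 ≡ 1 (mod 4), so (3/245) = +(245/3).
Reduce top mod 3: now compute (2/3).
Pull out 2: since 3 ≡ 3 (mod 8), (2/3) = -1.
Reached (1/3) = 1. Collecting the sign flips along the way, the symbol is +1.

1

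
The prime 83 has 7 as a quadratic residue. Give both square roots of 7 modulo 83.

16, 67

Since 83 ≡ 3 (mod 4), a square root of 7 is 7^((83+1)/4) = 7^21 mod 83.
Repeated squaring: 7^2≡49, 7^4≡77, 7^8≡36, 7^16≡51 (mod 83).
7^21 = 7^(16+4+1) ≡ 16 (mod 83).
Check: 16² = 256 ≡ 7 (mod 83). The two roots are 16 and 67.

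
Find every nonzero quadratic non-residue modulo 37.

2 5 6 8 13 14 15 17 18 19 20 22 23 24 29 31 32 35

Square k = 1,…,18 (k and 37−k give the same square):
1²=1, 2²=4, 3²=9, 4²=16, 5²=25, 6²=36, 7²≡12, 8²≡27, 9²≡7, 10²≡26, 11²≡10, 12²≡33, 13²≡21, 14²≡11, 15²≡3, 16²≡34, 17²≡30, 18²≡28 (mod 37).
The residues are {1, 3, 4, 7, 9, 10, 11, 12, 16, 21, 25, 26, 27, 28, 30, 33, 34, 36}; the non-residues are the remaining 18 nonzero classes.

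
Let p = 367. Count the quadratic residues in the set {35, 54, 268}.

(35/367) = -1 → non-residue.
(54/367) = -1 → non-residue.
(268/367) = +1 → QR.
Total quadratic residues among the 3: 1.

1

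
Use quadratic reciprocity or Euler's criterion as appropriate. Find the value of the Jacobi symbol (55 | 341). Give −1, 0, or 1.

0

Reciprocity: 55 ≡ 3 and 341 ≡ 1 (mod 4), so (55/341) = +(341/55).
Reduce top mod 55: now compute (11/55).
Reciprocity: 11 ≡ 3 and 55 ≡ 3 (mod 4), so (11/55) = −(55/11).
Reduce top mod 11: now compute (0/11).
Top reduces to 0: gcd > 1, so the symbol is 0.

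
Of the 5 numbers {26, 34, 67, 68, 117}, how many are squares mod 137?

2

(26/137) = -1 → non-residue.
(34/137) = +1 → QR.
(67/137) = -1 → non-residue.
(68/137) = +1 → QR.
(117/137) = -1 → non-residue.
Total quadratic residues among the 5: 2.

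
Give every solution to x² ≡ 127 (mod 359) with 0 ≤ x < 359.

129, 230

Since 359 ≡ 3 (mod 4), a square root of 127 is 127^((359+1)/4) = 127^90 mod 359.
Repeated squaring: 127^2≡333, 127^4≡317, 127^8≡328, 127^16≡243, 127^32≡173, 127^64≡132 (mod 359).
127^90 = 127^(64+16+8+2) ≡ 230 (mod 359).
Check: 230² = 52900 ≡ 127 (mod 359). The two roots are 129 and 230.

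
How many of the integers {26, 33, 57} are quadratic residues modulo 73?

(26/73) = -1 → non-residue.
(33/73) = -1 → non-residue.
(57/73) = +1 → QR.
Total quadratic residues among the 3: 1.

1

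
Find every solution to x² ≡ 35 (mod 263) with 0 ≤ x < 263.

Since 263 ≡ 3 (mod 4), a square root of 35 is 35^((263+1)/4) = 35^66 mod 263.
Repeated squaring: 35^2≡173, 35^4≡210, 35^8≡179, 35^16≡218, 35^32≡184, 35^64≡192 (mod 263).
35^66 = 35^(64+2) ≡ 78 (mod 263).
Check: 78² = 6084 ≡ 35 (mod 263). The two roots are 78 and 185.

78, 185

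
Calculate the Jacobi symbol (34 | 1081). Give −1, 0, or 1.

Pull out 2: since 1081 ≡ 1 (mod 8), (2/1081) = +1.
Reciprocity: 17 ≡ 1 and 1081 ≡ 1 (mod 4), so (17/1081) = +(1081/17).
Reduce top mod 17: now compute (10/17).
Pull out 2: since 17 ≡ 1 (mod 8), (2/17) = +1.
Reciprocity: 5 ≡ 1 and 17 ≡ 1 (mod 4), so (5/17) = +(17/5).
Reduce top mod 5: now compute (2/5).
Pull out 2: since 5 ≡ 5 (mod 8), (2/5) = -1.
Reached (1/5) = 1. Collecting the sign flips along the way, the symbol is -1.

-1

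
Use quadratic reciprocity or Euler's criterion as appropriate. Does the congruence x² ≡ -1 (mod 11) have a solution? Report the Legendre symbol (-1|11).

Euler's criterion: (-1/11) ≡ 10^5 (mod 11).
10^2 ≡ 1 (mod 11)
10^4 ≡ 1 (mod 11)
10^5 = 10^(4+1) ≡ 10 (mod 11).
Result is 10 ≡ −1, so (-1/11) = −1.

-1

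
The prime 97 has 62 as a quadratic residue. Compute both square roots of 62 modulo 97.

16, 81

97 ≡ 1 (mod 4), so we find a root by search.
Trying successive values, 16² = 256 ≡ 62 (mod 97). The other root is 97 − 16 = 81.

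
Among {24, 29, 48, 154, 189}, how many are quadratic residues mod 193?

3

(24/193) = +1 → QR.
(29/193) = -1 → non-residue.
(48/193) = +1 → QR.
(154/193) = -1 → non-residue.
(189/193) = +1 → QR.
Total quadratic residues among the 5: 3.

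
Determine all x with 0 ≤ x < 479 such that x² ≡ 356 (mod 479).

Since 479 ≡ 3 (mod 4), a square root of 356 is 356^((479+1)/4) = 356^120 mod 479.
Repeated squaring: 356^2≡280, 356^4≡323, 356^8≡386, 356^16≡27, 356^32≡250, 356^64≡230 (mod 479).
356^120 = 356^(64+32+16+8) ≡ 75 (mod 479).
Check: 75² = 5625 ≡ 356 (mod 479). The two roots are 75 and 404.

75, 404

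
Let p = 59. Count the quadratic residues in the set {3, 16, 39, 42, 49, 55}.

3

(3/59) = +1 → QR.
(16/59) = +1 → QR.
(39/59) = -1 → non-residue.
(42/59) = -1 → non-residue.
(49/59) = +1 → QR.
(55/59) = -1 → non-residue.
Total quadratic residues among the 6: 3.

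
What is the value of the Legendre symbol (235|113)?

1

First reduce: 235 ≡ 9 (mod 113).
Reciprocity: 9 ≡ 1 and 113 ≡ 1 (mod 4), so (9/113) = +(113/9).
Reduce top mod 9: now compute (5/9).
Reciprocity: 5 ≡ 1 and 9 ≡ 1 (mod 4), so (5/9) = +(9/5).
Reduce top mod 5: now compute (4/5).
Pull out 2^2: since 5 ≡ 5 (mod 8), (2/5) = -1, so (2/5)^2 = +1.
Reached (1/5) = 1. Collecting the sign flips along the way, the symbol is +1.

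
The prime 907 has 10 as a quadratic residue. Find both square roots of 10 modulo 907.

Since 907 ≡ 3 (mod 4), a square root of 10 is 10^((907+1)/4) = 10^227 mod 907.
Repeated squaring: 10^2≡100, 10^4≡23, 10^8≡529, 10^16≡485, 10^32≡312, 10^64≡295, 10^128≡860 (mod 907).
10^227 = 10^(128+64+32+2+1) ≡ 266 (mod 907).
Check: 266² = 70756 ≡ 10 (mod 907). The two roots are 266 and 641.

266, 641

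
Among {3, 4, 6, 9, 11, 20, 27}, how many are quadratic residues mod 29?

(3/29) = -1 → non-residue.
(4/29) = +1 → QR.
(6/29) = +1 → QR.
(9/29) = +1 → QR.
(11/29) = -1 → non-residue.
(20/29) = +1 → QR.
(27/29) = -1 → non-residue.
Total quadratic residues among the 7: 4.

4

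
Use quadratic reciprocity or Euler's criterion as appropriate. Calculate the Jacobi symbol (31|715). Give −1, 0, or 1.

-1

Reciprocity: 31 ≡ 3 and 715 ≡ 3 (mod 4), so (31/715) = −(715/31).
Reduce top mod 31: now compute (2/31).
Pull out 2: since 31 ≡ 7 (mod 8), (2/31) = +1.
Reached (1/31) = 1. Collecting the sign flips along the way, the symbol is -1.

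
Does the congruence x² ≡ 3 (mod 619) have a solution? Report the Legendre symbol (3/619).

-1

Reciprocity: 3 ≡ 3 and 619 ≡ 3 (mod 4), so (3/619) = −(619/3).
Reduce top mod 3: now compute (1/3).
Reached (1/3) = 1. Collecting the sign flips along the way, the symbol is -1.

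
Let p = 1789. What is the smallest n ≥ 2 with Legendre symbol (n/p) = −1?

(2/1789) = −1, so 2 is the smallest positive non-residue mod 1789.

2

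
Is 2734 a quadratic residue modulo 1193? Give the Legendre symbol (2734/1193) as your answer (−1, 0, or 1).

First reduce: 2734 ≡ 348 (mod 1193).
Pull out 2^2: since 1193 ≡ 1 (mod 8), (2/1193) = +1, so (2/1193)^2 = +1.
Reciprocity: 87 ≡ 3 and 1193 ≡ 1 (mod 4), so (87/1193) = +(1193/87).
Reduce top mod 87: now compute (62/87).
Pull out 2: since 87 ≡ 7 (mod 8), (2/87) = +1.
Reciprocity: 31 ≡ 3 and 87 ≡ 3 (mod 4), so (31/87) = −(87/31).
Reduce top mod 31: now compute (25/31).
Reciprocity: 25 ≡ 1 and 31 ≡ 3 (mod 4), so (25/31) = +(31/25).
Reduce top mod 25: now compute (6/25).
Pull out 2: since 25 ≡ 1 (mod 8), (2/25) = +1.
Reciprocity: 3 ≡ 3 and 25 ≡ 1 (mod 4), so (3/25) = +(25/3).
Reduce top mod 3: now compute (1/3).
Reached (1/3) = 1. Collecting the sign flips along the way, the symbol is -1.

-1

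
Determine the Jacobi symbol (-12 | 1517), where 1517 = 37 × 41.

First reduce: -12 ≡ 1505 (mod 1517).
Reciprocity: 1505 ≡ 1 and 1517 ≡ 1 (mod 4), so (1505/1517) = +(1517/1505).
Reduce top mod 1505: now compute (12/1505).
Pull out 2^2: since 1505 ≡ 1 (mod 8), (2/1505) = +1, so (2/1505)^2 = +1.
Reciprocity: 3 ≡ 3 and 1505 ≡ 1 (mod 4), so (3/1505) = +(1505/3).
Reduce top mod 3: now compute (2/3).
Pull out 2: since 3 ≡ 3 (mod 8), (2/3) = -1.
Reached (1/3) = 1. Collecting the sign flips along the way, the symbol is -1.

-1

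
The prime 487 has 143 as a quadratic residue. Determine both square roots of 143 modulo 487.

205, 282

Since 487 ≡ 3 (mod 4), a square root of 143 is 143^((487+1)/4) = 143^122 mod 487.
Repeated squaring: 143^2≡482, 143^4≡25, 143^8≡138, 143^16≡51, 143^32≡166, 143^64≡284 (mod 487).
143^122 = 143^(64+32+16+8+2) ≡ 282 (mod 487).
Check: 282² = 79524 ≡ 143 (mod 487). The two roots are 205 and 282.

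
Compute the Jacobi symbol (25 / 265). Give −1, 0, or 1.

Reciprocity: 25 ≡ 1 and 265 ≡ 1 (mod 4), so (25/265) = +(265/25).
Reduce top mod 25: now compute (15/25).
Reciprocity: 15 ≡ 3 and 25 ≡ 1 (mod 4), so (15/25) = +(25/15).
Reduce top mod 15: now compute (10/15).
Pull out 2: since 15 ≡ 7 (mod 8), (2/15) = +1.
Reciprocity: 5 ≡ 1 and 15 ≡ 3 (mod 4), so (5/15) = +(15/5).
Reduce top mod 5: now compute (0/5).
Top reduces to 0: gcd > 1, so the symbol is 0.

0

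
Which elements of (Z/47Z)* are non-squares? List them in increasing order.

5,10,11,13,15,19,20,22,23,26,29,30,31,33,35,38,39,40,41,43,44,45,46

Square k = 1,…,23 (k and 47−k give the same square):
1²=1, 2²=4, 3²=9, 4²=16, 5²=25, 6²=36, 7²≡2, 8²≡17, 9²≡34, 10²≡6, 11²≡27, 12²≡3, 13²≡28, 14²≡8, 15²≡37, 16²≡21, 17²≡7, 18²≡42, 19²≡32, 20²≡24, 21²≡18, 22²≡14, 23²≡12 (mod 47).
The residues are {1, 2, 3, 4, 6, 7, 8, 9, 12, 14, 16, 17, 18, 21, 24, 25, 27, 28, 32, 34, 36, 37, 42}; the non-residues are the remaining 23 nonzero classes.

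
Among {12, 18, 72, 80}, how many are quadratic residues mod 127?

(12/127) = -1 → non-residue.
(18/127) = +1 → QR.
(72/127) = +1 → QR.
(80/127) = -1 → non-residue.
Total quadratic residues among the 4: 2.

2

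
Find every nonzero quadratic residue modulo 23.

Square k = 1,…,11 (k and 23−k give the same square):
1²=1, 2²=4, 3²=9, 4²=16, 5²≡2, 6²≡13, 7²≡3, 8²≡18, 9²≡12, 10²≡8, 11²≡6 (mod 23).
So the quadratic residues mod 23 are {1, 2, 3, 4, 6, 8, 9, 12, 13, 16, 18}.

1, 2, 3, 4, 6, 8, 9, 12, 13, 16, 18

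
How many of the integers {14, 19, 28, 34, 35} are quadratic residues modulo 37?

(14/37) = -1 → non-residue.
(19/37) = -1 → non-residue.
(28/37) = +1 → QR.
(34/37) = +1 → QR.
(35/37) = -1 → non-residue.
Total quadratic residues among the 5: 2.

2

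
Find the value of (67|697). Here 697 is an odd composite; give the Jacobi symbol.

Reciprocity: 67 ≡ 3 and 697 ≡ 1 (mod 4), so (67/697) = +(697/67).
Reduce top mod 67: now compute (27/67).
Reciprocity: 27 ≡ 3 and 67 ≡ 3 (mod 4), so (27/67) = −(67/27).
Reduce top mod 27: now compute (13/27).
Reciprocity: 13 ≡ 1 and 27 ≡ 3 (mod 4), so (13/27) = +(27/13).
Reduce top mod 13: now compute (1/13).
Reached (1/13) = 1. Collecting the sign flips along the way, the symbol is -1.

-1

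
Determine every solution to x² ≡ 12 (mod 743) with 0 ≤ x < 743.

Since 743 ≡ 3 (mod 4), a square root of 12 is 12^((743+1)/4) = 12^186 mod 743.
Repeated squaring: 12^2≡144, 12^4≡675, 12^8≡166, 12^16≡65, 12^32≡510, 12^64≡50, 12^128≡271 (mod 743).
12^186 = 12^(128+32+16+8+2) ≡ 278 (mod 743).
Check: 278² = 77284 ≡ 12 (mod 743). The two roots are 278 and 465.

278, 465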